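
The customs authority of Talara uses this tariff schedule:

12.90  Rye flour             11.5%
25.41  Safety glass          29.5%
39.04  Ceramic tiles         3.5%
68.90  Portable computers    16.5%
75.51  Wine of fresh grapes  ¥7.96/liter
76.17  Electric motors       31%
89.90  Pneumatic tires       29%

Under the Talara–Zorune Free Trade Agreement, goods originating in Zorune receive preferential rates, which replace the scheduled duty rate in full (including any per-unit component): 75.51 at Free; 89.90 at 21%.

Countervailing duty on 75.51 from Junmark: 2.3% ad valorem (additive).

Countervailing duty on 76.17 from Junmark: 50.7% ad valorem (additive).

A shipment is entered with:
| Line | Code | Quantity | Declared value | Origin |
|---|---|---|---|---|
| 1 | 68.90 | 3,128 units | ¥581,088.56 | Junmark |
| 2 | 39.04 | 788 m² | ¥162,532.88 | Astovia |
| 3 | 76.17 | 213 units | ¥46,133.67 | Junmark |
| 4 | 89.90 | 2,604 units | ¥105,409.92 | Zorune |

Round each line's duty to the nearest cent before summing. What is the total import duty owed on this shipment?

Line 1 (68.90, Junmark, 3,128 units, ¥581,088.56):
Base rate for 68.90 is 16.5%.
Duty = ¥581,088.56 × 16.5% = ¥95,879.61.
Line 2 (39.04, Astovia, 788 m², ¥162,532.88):
Base rate for 39.04 is 3.5%.
Duty = ¥162,532.88 × 3.5% = ¥5,688.65.
Line 3 (76.17, Junmark, 213 units, ¥46,133.67):
Base rate for 76.17 is 31%.
Additional duty on 76.17 from Junmark: +50.7%. Applied ad valorem rate: 31% + 50.7% = 81.7%.
Duty = ¥46,133.67 × 81.7% = ¥37,691.21.
Line 4 (89.90, Zorune, 2,604 units, ¥105,409.92):
Base rate for 89.90 is 29%.
Origin Zorune qualifies under the Talara–Zorune agreement and 89.90 is covered: preferential rate 21% applies instead.
Duty = ¥105,409.92 × 21% = ¥22,136.08.
Total = ¥95,879.61 + ¥5,688.65 + ¥37,691.21 + ¥22,136.08 = ¥161,395.55.

¥161,395.55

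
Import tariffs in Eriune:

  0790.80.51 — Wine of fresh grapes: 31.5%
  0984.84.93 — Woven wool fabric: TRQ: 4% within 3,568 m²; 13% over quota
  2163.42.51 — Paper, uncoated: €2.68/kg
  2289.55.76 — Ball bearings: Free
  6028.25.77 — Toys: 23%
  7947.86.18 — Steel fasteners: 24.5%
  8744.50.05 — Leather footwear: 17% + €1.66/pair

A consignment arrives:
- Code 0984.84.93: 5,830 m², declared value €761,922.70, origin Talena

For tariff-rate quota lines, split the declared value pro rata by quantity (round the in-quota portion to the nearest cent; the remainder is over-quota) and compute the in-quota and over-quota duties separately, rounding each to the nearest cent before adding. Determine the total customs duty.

Line 1 (0984.84.93, Talena, 5,830 m², €761,922.70):
Code 0984.84.93 is under a tariff-rate quota (threshold 3,568 m²). In-quota: 3,568 m² at 4%; over-quota: 2,262 m² at 13%.
Pro-rata value split: in-quota = €761,922.70 × 3,568/5,830 = €466,301.92; over-quota = €761,922.70 − €466,301.92 = €295,620.78.
In-quota duty = €466,301.92 × 4% = €18,652.08. Over-quota duty = €295,620.78 × 13% = €38,430.70.
Line duty = €18,652.08 + €38,430.70 = €57,082.78.

€57,082.78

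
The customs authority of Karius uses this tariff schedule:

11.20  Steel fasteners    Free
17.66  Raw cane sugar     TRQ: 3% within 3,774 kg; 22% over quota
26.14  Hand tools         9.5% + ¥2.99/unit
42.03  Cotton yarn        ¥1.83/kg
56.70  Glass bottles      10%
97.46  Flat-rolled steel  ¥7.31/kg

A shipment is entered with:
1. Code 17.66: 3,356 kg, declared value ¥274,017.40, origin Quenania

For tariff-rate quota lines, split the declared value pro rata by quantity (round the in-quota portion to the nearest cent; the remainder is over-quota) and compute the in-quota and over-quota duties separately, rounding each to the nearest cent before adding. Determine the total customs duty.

¥8,220.52

Line 1 (17.66, Quenania, 3,356 kg, ¥274,017.40):
Code 17.66 is under a tariff-rate quota (threshold 3,774 kg). Quantity 3,356 kg is within the quota, so the in-quota rate 3% applies to the full value.
Duty = ¥274,017.40 × 3% = ¥8,220.52.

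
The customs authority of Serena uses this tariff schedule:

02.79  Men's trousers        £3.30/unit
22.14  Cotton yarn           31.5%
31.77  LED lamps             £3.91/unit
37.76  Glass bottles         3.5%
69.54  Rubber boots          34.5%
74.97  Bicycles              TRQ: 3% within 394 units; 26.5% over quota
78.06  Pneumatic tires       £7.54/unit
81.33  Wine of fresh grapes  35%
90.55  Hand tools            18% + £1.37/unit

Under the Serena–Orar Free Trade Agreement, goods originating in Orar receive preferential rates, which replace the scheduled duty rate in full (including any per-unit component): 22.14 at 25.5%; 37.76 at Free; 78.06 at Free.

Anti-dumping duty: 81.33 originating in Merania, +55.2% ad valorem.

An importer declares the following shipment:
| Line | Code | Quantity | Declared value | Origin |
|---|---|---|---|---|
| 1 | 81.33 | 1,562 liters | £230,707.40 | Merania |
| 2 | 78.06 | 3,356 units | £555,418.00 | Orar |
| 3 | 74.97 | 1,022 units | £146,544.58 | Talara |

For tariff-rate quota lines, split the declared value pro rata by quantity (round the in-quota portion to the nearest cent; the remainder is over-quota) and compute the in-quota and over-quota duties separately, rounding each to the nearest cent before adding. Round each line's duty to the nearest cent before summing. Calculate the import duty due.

£233,655.90

Line 1 (81.33, Merania, 1,562 liters, £230,707.40):
Base rate for 81.33 is 35%.
Additional duty on 81.33 from Merania: +55.2%. Applied ad valorem rate: 35% + 55.2% = 90.2%.
Duty = £230,707.40 × 90.2% = £208,098.07.
Line 2 (78.06, Orar, 3,356 units, £555,418.00):
Base rate for 78.06 is £7.54/unit.
Origin Orar qualifies under the Serena–Orar agreement and 78.06 is covered: preferential rate Free applies instead.
Duty = £555,418.00 × 0% = £0.00.
Line 3 (74.97, Talara, 1,022 units, £146,544.58):
Code 74.97 is under a tariff-rate quota (threshold 394 units). In-quota: 394 units at 3%; over-quota: 628 units at 26.5%.
Pro-rata value split: in-quota = £146,544.58 × 394/1,022 = £56,495.66; over-quota = £146,544.58 − £56,495.66 = £90,048.92.
In-quota duty = £56,495.66 × 3% = £1,694.87. Over-quota duty = £90,048.92 × 26.5% = £23,862.96.
Line duty = £1,694.87 + £23,862.96 = £25,557.83.
Total = £208,098.07 + £0.00 + £25,557.83 = £233,655.90.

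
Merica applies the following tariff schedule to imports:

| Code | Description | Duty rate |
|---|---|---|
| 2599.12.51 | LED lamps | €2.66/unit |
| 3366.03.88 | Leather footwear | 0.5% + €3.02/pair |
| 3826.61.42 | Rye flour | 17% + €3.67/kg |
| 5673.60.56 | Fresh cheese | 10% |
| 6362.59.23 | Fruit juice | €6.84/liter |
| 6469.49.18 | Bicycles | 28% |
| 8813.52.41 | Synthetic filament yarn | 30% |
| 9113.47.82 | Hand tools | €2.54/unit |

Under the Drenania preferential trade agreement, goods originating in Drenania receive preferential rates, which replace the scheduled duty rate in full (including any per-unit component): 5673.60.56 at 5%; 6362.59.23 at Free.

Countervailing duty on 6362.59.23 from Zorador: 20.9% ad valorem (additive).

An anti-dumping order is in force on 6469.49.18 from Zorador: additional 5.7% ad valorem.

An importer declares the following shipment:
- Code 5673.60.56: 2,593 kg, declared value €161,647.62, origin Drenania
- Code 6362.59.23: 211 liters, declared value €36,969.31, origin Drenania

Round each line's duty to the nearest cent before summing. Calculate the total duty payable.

Line 1 (5673.60.56, Drenania, 2,593 kg, €161,647.62):
Base rate for 5673.60.56 is 10%.
Origin Drenania qualifies under the Merica–Drenania agreement and 5673.60.56 is covered: preferential rate 5% applies instead.
Duty = €161,647.62 × 5% = €8,082.38.
Line 2 (6362.59.23, Drenania, 211 liters, €36,969.31):
Base rate for 6362.59.23 is €6.84/liter.
Origin Drenania qualifies under the Merica–Drenania agreement and 6362.59.23 is covered: preferential rate Free applies instead.
The additional-duty order on 6362.59.23 targets Zorador, not Drenania; it does not apply.
Duty = €36,969.31 × 0% = €0.00.
Total = €8,082.38 + €0.00 = €8,082.38.

€8,082.38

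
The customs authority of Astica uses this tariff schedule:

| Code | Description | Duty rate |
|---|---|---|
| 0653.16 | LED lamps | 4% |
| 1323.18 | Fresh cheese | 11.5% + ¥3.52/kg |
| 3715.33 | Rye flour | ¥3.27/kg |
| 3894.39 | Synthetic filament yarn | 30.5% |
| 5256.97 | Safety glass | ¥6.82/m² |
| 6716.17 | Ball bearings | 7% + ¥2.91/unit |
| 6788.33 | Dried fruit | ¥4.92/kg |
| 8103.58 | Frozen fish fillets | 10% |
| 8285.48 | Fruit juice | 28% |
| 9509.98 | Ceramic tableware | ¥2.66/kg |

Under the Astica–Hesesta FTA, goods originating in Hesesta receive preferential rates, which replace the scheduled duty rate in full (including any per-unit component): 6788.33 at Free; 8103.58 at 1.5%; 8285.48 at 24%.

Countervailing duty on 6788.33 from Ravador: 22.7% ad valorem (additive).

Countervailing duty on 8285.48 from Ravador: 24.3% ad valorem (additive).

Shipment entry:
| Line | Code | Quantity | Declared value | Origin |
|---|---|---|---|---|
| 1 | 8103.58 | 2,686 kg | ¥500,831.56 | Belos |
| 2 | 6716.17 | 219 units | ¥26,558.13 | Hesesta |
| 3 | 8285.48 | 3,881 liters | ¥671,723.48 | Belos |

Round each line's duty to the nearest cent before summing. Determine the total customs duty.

Line 1 (8103.58, Belos, 2,686 kg, ¥500,831.56):
Base rate for 8103.58 is 10%.
8103.58 has an FTA preferential rate, but origin Belos is not Hesesta; base rate stands.
Duty = ¥500,831.56 × 10% = ¥50,083.16.
Line 2 (6716.17, Hesesta, 219 units, ¥26,558.13):
Base rate for 6716.17 is 7% + ¥2.91/unit.
Origin Hesesta is the FTA partner but 6716.17 is not on the preference list; base rate stands.
Duty = ¥26,558.13 × 7% + 219 × ¥2.91 = ¥2,496.36.
Line 3 (8285.48, Belos, 3,881 liters, ¥671,723.48):
Base rate for 8285.48 is 28%.
8285.48 has an FTA preferential rate, but origin Belos is not Hesesta; base rate stands.
The additional-duty order on 8285.48 targets Ravador, not Belos; it does not apply.
Duty = ¥671,723.48 × 28% = ¥188,082.57.
Total = ¥50,083.16 + ¥2,496.36 + ¥188,082.57 = ¥240,662.09.

¥240,662.09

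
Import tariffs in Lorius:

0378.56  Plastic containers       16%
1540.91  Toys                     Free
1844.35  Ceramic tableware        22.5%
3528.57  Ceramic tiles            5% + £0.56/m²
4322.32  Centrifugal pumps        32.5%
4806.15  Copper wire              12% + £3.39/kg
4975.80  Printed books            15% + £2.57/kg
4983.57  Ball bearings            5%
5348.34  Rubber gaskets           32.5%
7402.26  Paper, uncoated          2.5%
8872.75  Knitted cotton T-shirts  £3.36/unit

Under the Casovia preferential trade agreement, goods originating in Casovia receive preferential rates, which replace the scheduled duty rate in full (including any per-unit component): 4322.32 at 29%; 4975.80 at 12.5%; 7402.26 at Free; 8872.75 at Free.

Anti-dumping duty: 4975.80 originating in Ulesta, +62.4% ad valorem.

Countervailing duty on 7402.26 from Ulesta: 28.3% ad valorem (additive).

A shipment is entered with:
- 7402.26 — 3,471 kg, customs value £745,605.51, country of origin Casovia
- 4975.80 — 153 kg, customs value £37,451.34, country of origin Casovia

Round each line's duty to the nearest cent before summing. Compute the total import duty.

£4,681.42

Line 1 (7402.26, Casovia, 3,471 kg, £745,605.51):
Base rate for 7402.26 is 2.5%.
Origin Casovia qualifies under the Lorius–Casovia agreement and 7402.26 is covered: preferential rate Free applies instead.
The additional-duty order on 7402.26 targets Ulesta, not Casovia; it does not apply.
Duty = £745,605.51 × 0% = £0.00.
Line 2 (4975.80, Casovia, 153 kg, £37,451.34):
Base rate for 4975.80 is 15% + £2.57/kg.
Origin Casovia qualifies under the Lorius–Casovia agreement and 4975.80 is covered: preferential rate 12.5% applies instead.
The additional-duty order on 4975.80 targets Ulesta, not Casovia; it does not apply.
Duty = £37,451.34 × 12.5% = £4,681.42.
Total = £0.00 + £4,681.42 = £4,681.42.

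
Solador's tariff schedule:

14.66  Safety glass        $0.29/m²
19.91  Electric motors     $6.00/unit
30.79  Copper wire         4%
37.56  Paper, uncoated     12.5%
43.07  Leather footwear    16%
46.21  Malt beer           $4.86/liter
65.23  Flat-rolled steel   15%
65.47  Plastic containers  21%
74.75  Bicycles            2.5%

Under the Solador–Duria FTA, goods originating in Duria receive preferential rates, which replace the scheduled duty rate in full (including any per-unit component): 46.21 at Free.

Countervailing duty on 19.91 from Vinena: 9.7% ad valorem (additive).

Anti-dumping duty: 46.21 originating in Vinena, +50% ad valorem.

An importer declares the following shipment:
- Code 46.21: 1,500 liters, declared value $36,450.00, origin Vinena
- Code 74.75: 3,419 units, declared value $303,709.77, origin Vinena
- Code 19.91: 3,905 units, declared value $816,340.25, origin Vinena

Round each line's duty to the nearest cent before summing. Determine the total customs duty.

$135,722.74

Line 1 (46.21, Vinena, 1,500 liters, $36,450.00):
Base rate for 46.21 is $4.86/liter.
46.21 has an FTA preferential rate, but origin Vinena is not Duria; base rate stands.
Additional duty on 46.21 from Vinena: +50% ad valorem. Applied ad valorem rate = 50%.
Duty = $36,450.00 × 50% + 1,500 × $4.86 = $25,515.00.
Line 2 (74.75, Vinena, 3,419 units, $303,709.77):
Base rate for 74.75 is 2.5%.
Duty = $303,709.77 × 2.5% = $7,592.74.
Line 3 (19.91, Vinena, 3,905 units, $816,340.25):
Base rate for 19.91 is $6.00/unit.
Additional duty on 19.91 from Vinena: +9.7% ad valorem. Applied ad valorem rate = 9.7%.
Duty = $816,340.25 × 9.7% + 3,905 × $6.00 = $102,615.00.
Total = $25,515.00 + $7,592.74 + $102,615.00 = $135,722.74.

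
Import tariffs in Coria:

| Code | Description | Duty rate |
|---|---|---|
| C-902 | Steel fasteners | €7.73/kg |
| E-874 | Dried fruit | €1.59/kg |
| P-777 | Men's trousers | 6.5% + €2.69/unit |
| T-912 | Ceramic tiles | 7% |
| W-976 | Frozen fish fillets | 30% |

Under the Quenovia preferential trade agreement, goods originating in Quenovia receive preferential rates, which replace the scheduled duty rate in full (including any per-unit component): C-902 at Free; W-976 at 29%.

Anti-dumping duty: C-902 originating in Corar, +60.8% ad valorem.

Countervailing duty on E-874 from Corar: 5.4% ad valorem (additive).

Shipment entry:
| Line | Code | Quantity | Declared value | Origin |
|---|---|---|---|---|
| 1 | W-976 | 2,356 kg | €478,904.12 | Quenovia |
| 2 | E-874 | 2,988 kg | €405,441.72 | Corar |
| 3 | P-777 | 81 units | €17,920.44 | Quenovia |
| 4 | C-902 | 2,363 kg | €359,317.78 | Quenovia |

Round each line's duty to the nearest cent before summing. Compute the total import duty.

€166,909.68

Line 1 (W-976, Quenovia, 2,356 kg, €478,904.12):
Base rate for W-976 is 30%.
Origin Quenovia qualifies under the Coria–Quenovia agreement and W-976 is covered: preferential rate 29% applies instead.
Duty = €478,904.12 × 29% = €138,882.19.
Line 2 (E-874, Corar, 2,988 kg, €405,441.72):
Base rate for E-874 is €1.59/kg.
Additional duty on E-874 from Corar: +5.4% ad valorem. Applied ad valorem rate = 5.4%.
Duty = €405,441.72 × 5.4% + 2,988 × €1.59 = €26,644.77.
Line 3 (P-777, Quenovia, 81 units, €17,920.44):
Base rate for P-777 is 6.5% + €2.69/unit.
Origin Quenovia is the FTA partner but P-777 is not on the preference list; base rate stands.
Duty = €17,920.44 × 6.5% + 81 × €2.69 = €1,382.72.
Line 4 (C-902, Quenovia, 2,363 kg, €359,317.78):
Base rate for C-902 is €7.73/kg.
Origin Quenovia qualifies under the Coria–Quenovia agreement and C-902 is covered: preferential rate Free applies instead.
The additional-duty order on C-902 targets Corar, not Quenovia; it does not apply.
Duty = €359,317.78 × 0% = €0.00.
Total = €138,882.19 + €26,644.77 + €1,382.72 + €0.00 = €166,909.68.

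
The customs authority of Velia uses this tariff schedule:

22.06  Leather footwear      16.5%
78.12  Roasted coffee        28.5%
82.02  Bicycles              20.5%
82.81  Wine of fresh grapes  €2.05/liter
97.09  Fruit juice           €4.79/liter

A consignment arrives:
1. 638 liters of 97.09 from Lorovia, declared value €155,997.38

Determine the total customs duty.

Line 1 (97.09, Lorovia, 638 liters, €155,997.38):
Base rate for 97.09 is €4.79/liter.
Duty = 638 × €4.79 = €3,056.02.

€3,056.02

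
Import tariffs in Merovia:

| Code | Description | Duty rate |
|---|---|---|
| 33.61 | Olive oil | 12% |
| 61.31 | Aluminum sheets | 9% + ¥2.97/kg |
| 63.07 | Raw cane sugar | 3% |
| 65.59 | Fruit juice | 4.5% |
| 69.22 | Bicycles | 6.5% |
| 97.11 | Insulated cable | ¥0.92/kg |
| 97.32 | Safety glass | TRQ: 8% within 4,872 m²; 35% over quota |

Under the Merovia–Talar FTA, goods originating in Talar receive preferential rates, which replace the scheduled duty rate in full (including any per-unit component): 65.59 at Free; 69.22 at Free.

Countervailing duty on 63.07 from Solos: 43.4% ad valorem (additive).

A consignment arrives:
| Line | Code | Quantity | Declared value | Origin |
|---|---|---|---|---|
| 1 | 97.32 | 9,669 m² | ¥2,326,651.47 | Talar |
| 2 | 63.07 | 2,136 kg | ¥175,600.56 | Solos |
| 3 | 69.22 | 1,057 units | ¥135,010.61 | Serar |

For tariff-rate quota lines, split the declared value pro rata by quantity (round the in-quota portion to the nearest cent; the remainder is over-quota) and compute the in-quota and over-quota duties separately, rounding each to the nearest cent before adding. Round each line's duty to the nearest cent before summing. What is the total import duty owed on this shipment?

Line 1 (97.32, Talar, 9,669 m², ¥2,326,651.47):
Code 97.32 is under a tariff-rate quota (threshold 4,872 m²). In-quota: 4,872 m² at 8%; over-quota: 4,797 m² at 35%.
Pro-rata value split: in-quota = ¥2,326,651.47 × 4,872/9,669 = ¥1,172,349.36; over-quota = ¥2,326,651.47 − ¥1,172,349.36 = ¥1,154,302.11.
In-quota duty = ¥1,172,349.36 × 8% = ¥93,787.95. Over-quota duty = ¥1,154,302.11 × 35% = ¥404,005.74.
Line duty = ¥93,787.95 + ¥404,005.74 = ¥497,793.69.
Line 2 (63.07, Solos, 2,136 kg, ¥175,600.56):
Base rate for 63.07 is 3%.
Additional duty on 63.07 from Solos: +43.4%. Applied ad valorem rate: 3% + 43.4% = 46.4%.
Duty = ¥175,600.56 × 46.4% = ¥81,478.66.
Line 3 (69.22, Serar, 1,057 units, ¥135,010.61):
Base rate for 69.22 is 6.5%.
69.22 has an FTA preferential rate, but origin Serar is not Talar; base rate stands.
Duty = ¥135,010.61 × 6.5% = ¥8,775.69.
Total = ¥497,793.69 + ¥81,478.66 + ¥8,775.69 = ¥588,048.04.

¥588,048.04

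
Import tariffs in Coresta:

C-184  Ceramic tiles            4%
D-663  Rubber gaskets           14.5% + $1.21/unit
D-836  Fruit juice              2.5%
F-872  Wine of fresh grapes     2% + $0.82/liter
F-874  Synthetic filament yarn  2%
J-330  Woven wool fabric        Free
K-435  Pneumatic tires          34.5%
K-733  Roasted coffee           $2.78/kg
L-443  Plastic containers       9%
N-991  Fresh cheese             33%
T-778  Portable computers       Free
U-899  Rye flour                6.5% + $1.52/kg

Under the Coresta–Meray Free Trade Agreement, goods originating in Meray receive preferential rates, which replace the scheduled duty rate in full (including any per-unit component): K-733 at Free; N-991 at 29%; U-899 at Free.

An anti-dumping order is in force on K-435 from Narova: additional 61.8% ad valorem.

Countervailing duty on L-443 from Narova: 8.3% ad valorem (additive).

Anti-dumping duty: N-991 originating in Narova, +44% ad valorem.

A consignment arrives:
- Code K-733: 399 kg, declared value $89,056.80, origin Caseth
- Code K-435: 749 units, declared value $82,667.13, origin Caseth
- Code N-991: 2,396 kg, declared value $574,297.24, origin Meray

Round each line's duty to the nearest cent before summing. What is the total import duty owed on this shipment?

Line 1 (K-733, Caseth, 399 kg, $89,056.80):
Base rate for K-733 is $2.78/kg.
K-733 has an FTA preferential rate, but origin Caseth is not Meray; base rate stands.
Duty = 399 × $2.78 = $1,109.22.
Line 2 (K-435, Caseth, 749 units, $82,667.13):
Base rate for K-435 is 34.5%.
The additional-duty order on K-435 targets Narova, not Caseth; it does not apply.
Duty = $82,667.13 × 34.5% = $28,520.16.
Line 3 (N-991, Meray, 2,396 kg, $574,297.24):
Base rate for N-991 is 33%.
Origin Meray qualifies under the Coresta–Meray agreement and N-991 is covered: preferential rate 29% applies instead.
The additional-duty order on N-991 targets Narova, not Meray; it does not apply.
Duty = $574,297.24 × 29% = $166,546.20.
Total = $1,109.22 + $28,520.16 + $166,546.20 = $196,175.58.

$196,175.58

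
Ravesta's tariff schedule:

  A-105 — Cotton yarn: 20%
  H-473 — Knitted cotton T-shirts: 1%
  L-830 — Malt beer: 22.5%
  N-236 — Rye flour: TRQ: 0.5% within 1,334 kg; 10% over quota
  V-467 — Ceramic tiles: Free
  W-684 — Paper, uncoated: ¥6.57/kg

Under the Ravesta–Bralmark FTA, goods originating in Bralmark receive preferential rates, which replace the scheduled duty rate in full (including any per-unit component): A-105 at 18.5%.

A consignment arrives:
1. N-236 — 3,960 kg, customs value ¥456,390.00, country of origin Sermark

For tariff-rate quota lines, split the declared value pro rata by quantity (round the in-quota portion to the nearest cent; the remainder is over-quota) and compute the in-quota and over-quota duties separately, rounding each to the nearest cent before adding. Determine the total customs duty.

¥31,033.37

Line 1 (N-236, Sermark, 3,960 kg, ¥456,390.00):
Code N-236 is under a tariff-rate quota (threshold 1,334 kg). In-quota: 1,334 kg at 0.5%; over-quota: 2,626 kg at 10%.
Pro-rata value split: in-quota = ¥456,390.00 × 1,334/3,960 = ¥153,743.50; over-quota = ¥456,390.00 − ¥153,743.50 = ¥302,646.50.
In-quota duty = ¥153,743.50 × 0.5% = ¥768.72. Over-quota duty = ¥302,646.50 × 10% = ¥30,264.65.
Line duty = ¥768.72 + ¥30,264.65 = ¥31,033.37.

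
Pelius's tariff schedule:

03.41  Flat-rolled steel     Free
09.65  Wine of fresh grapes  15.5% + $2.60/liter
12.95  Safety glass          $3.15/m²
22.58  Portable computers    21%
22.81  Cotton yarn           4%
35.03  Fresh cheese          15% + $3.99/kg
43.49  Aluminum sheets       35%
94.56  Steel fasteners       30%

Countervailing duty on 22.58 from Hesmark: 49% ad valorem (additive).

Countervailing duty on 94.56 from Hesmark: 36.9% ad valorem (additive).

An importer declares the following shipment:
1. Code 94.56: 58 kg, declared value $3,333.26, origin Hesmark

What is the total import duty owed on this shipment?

Line 1 (94.56, Hesmark, 58 kg, $3,333.26):
Base rate for 94.56 is 30%.
Additional duty on 94.56 from Hesmark: +36.9%. Applied ad valorem rate: 30% + 36.9% = 66.9%.
Duty = $3,333.26 × 66.9% = $2,229.95.

$2,229.95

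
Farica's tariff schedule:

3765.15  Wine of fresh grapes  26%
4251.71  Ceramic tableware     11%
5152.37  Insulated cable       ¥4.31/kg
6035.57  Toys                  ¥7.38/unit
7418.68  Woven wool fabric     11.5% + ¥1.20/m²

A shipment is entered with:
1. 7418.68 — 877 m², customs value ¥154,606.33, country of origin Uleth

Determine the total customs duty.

¥18,832.13

Line 1 (7418.68, Uleth, 877 m², ¥154,606.33):
Base rate for 7418.68 is 11.5% + ¥1.20/m².
Duty = ¥154,606.33 × 11.5% + 877 × ¥1.20 = ¥18,832.13.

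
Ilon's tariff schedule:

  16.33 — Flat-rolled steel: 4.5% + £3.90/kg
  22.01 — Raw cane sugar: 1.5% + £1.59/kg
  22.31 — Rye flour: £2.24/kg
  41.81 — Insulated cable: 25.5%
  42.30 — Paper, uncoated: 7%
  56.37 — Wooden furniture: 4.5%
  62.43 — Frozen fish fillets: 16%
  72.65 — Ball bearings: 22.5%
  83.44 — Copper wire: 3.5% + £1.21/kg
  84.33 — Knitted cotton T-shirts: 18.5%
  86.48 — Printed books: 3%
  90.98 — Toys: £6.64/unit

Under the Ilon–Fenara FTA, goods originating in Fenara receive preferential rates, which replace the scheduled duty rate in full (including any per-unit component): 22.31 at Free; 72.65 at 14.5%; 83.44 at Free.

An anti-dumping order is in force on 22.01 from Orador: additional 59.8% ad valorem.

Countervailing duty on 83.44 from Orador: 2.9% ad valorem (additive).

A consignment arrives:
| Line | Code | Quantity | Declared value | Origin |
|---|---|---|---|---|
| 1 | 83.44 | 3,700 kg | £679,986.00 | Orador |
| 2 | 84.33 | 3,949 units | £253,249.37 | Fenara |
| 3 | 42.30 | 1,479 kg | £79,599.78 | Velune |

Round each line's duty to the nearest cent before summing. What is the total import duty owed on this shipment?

£100,419.21

Line 1 (83.44, Orador, 3,700 kg, £679,986.00):
Base rate for 83.44 is 3.5% + £1.21/kg.
83.44 has an FTA preferential rate, but origin Orador is not Fenara; base rate stands.
Additional duty on 83.44 from Orador: +2.9%. Applied ad valorem rate: 3.5% + 2.9% = 6.4%.
Duty = £679,986.00 × 6.4% + 3,700 × £1.21 = £47,996.10.
Line 2 (84.33, Fenara, 3,949 units, £253,249.37):
Base rate for 84.33 is 18.5%.
Origin Fenara is the FTA partner but 84.33 is not on the preference list; base rate stands.
Duty = £253,249.37 × 18.5% = £46,851.13.
Line 3 (42.30, Velune, 1,479 kg, £79,599.78):
Base rate for 42.30 is 7%.
Duty = £79,599.78 × 7% = £5,571.98.
Total = £47,996.10 + £46,851.13 + £5,571.98 = £100,419.21.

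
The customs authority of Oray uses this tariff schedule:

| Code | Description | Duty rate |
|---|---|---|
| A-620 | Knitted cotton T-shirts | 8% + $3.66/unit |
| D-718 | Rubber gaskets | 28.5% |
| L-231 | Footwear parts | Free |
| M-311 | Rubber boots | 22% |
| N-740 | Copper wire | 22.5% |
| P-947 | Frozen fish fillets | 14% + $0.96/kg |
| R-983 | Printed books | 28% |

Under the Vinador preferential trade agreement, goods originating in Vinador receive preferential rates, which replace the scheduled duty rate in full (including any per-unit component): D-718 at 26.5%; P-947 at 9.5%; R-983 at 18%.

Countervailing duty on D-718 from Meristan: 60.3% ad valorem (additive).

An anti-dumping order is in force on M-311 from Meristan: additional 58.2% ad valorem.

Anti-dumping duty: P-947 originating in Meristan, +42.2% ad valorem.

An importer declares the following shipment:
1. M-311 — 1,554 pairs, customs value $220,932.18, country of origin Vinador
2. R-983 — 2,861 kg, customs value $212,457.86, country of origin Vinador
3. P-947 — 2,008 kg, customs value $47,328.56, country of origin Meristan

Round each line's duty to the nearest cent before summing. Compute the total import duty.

Line 1 (M-311, Vinador, 1,554 pairs, $220,932.18):
Base rate for M-311 is 22%.
Origin Vinador is the FTA partner but M-311 is not on the preference list; base rate stands.
The additional-duty order on M-311 targets Meristan, not Vinador; it does not apply.
Duty = $220,932.18 × 22% = $48,605.08.
Line 2 (R-983, Vinador, 2,861 kg, $212,457.86):
Base rate for R-983 is 28%.
Origin Vinador qualifies under the Oray–Vinador agreement and R-983 is covered: preferential rate 18% applies instead.
Duty = $212,457.86 × 18% = $38,242.41.
Line 3 (P-947, Meristan, 2,008 kg, $47,328.56):
Base rate for P-947 is 14% + $0.96/kg.
P-947 has an FTA preferential rate, but origin Meristan is not Vinador; base rate stands.
Additional duty on P-947 from Meristan: +42.2%. Applied ad valorem rate: 14% + 42.2% = 56.2%.
Duty = $47,328.56 × 56.2% + 2,008 × $0.96 = $28,526.33.
Total = $48,605.08 + $38,242.41 + $28,526.33 = $115,373.82.

$115,373.82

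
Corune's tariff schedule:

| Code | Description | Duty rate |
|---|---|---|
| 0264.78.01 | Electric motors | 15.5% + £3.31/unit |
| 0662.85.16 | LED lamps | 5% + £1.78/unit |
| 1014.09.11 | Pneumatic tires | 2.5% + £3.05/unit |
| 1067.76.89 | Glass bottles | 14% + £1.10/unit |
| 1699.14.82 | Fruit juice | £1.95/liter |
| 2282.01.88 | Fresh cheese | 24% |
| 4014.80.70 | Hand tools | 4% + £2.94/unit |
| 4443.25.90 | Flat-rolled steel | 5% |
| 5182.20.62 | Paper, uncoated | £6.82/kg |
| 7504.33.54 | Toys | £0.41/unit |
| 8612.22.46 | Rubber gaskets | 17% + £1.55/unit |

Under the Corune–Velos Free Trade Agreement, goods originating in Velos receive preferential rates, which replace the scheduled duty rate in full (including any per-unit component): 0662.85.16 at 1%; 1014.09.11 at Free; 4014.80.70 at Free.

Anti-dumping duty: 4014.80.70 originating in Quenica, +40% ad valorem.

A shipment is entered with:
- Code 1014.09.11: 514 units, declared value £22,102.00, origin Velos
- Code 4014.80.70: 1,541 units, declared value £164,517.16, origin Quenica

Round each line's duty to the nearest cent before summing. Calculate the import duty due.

Line 1 (1014.09.11, Velos, 514 units, £22,102.00):
Base rate for 1014.09.11 is 2.5% + £3.05/unit.
Origin Velos qualifies under the Corune–Velos agreement and 1014.09.11 is covered: preferential rate Free applies instead.
Duty = £22,102.00 × 0% = £0.00.
Line 2 (4014.80.70, Quenica, 1,541 units, £164,517.16):
Base rate for 4014.80.70 is 4% + £2.94/unit.
4014.80.70 has an FTA preferential rate, but origin Quenica is not Velos; base rate stands.
Additional duty on 4014.80.70 from Quenica: +40%. Applied ad valorem rate: 4% + 40% = 44%.
Duty = £164,517.16 × 44% + 1,541 × £2.94 = £76,918.09.
Total = £0.00 + £76,918.09 = £76,918.09.

£76,918.09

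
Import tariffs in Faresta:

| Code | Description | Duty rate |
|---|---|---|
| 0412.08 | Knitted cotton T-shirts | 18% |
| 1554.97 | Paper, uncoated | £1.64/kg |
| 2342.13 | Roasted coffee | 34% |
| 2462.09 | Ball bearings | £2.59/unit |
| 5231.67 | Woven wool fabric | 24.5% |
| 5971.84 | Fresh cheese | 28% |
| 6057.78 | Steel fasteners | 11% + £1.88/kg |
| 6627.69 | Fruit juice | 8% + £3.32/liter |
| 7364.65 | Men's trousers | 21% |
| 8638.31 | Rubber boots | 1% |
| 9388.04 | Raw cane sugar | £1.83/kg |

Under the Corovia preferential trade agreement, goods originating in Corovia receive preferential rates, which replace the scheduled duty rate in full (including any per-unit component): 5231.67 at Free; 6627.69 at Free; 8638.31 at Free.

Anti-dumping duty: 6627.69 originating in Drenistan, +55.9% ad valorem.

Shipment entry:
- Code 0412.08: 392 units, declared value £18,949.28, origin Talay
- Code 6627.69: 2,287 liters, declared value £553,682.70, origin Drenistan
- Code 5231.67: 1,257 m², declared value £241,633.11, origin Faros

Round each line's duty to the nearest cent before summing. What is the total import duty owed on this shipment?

£424,007.07

Line 1 (0412.08, Talay, 392 units, £18,949.28):
Base rate for 0412.08 is 18%.
Duty = £18,949.28 × 18% = £3,410.87.
Line 2 (6627.69, Drenistan, 2,287 liters, £553,682.70):
Base rate for 6627.69 is 8% + £3.32/liter.
6627.69 has an FTA preferential rate, but origin Drenistan is not Corovia; base rate stands.
Additional duty on 6627.69 from Drenistan: +55.9%. Applied ad valorem rate: 8% + 55.9% = 63.9%.
Duty = £553,682.70 × 63.9% + 2,287 × £3.32 = £361,396.09.
Line 3 (5231.67, Faros, 1,257 m², £241,633.11):
Base rate for 5231.67 is 24.5%.
5231.67 has an FTA preferential rate, but origin Faros is not Corovia; base rate stands.
Duty = £241,633.11 × 24.5% = £59,200.11.
Total = £3,410.87 + £361,396.09 + £59,200.11 = £424,007.07.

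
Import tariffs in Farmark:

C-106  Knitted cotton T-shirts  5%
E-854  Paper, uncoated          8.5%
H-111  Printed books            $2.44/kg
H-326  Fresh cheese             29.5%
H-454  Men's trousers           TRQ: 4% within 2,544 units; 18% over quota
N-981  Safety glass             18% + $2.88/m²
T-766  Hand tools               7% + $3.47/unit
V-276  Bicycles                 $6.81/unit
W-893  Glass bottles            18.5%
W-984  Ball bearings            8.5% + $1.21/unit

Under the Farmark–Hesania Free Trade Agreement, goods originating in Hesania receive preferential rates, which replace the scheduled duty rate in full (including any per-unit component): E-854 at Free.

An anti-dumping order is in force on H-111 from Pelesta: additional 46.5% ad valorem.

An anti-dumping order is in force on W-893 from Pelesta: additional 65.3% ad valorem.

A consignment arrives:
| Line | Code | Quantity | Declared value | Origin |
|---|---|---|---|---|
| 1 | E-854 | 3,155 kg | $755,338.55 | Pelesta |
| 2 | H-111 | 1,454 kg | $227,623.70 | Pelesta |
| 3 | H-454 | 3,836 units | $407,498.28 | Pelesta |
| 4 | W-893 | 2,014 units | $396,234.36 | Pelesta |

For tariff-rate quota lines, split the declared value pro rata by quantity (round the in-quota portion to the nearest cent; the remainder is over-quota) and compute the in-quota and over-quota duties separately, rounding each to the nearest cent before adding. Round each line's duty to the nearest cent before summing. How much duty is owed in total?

Line 1 (E-854, Pelesta, 3,155 kg, $755,338.55):
Base rate for E-854 is 8.5%.
E-854 has an FTA preferential rate, but origin Pelesta is not Hesania; base rate stands.
Duty = $755,338.55 × 8.5% = $64,203.78.
Line 2 (H-111, Pelesta, 1,454 kg, $227,623.70):
Base rate for H-111 is $2.44/kg.
Additional duty on H-111 from Pelesta: +46.5% ad valorem. Applied ad valorem rate = 46.5%.
Duty = $227,623.70 × 46.5% + 1,454 × $2.44 = $109,392.78.
Line 3 (H-454, Pelesta, 3,836 units, $407,498.28):
Code H-454 is under a tariff-rate quota (threshold 2,544 units). In-quota: 2,544 units at 4%; over-quota: 1,292 units at 18%.
Pro-rata value split: in-quota = $407,498.28 × 2,544/3,836 = $270,249.12; over-quota = $407,498.28 − $270,249.12 = $137,249.16.
In-quota duty = $270,249.12 × 4% = $10,809.96. Over-quota duty = $137,249.16 × 18% = $24,704.85.
Line duty = $10,809.96 + $24,704.85 = $35,514.81.
Line 4 (W-893, Pelesta, 2,014 units, $396,234.36):
Base rate for W-893 is 18.5%.
Additional duty on W-893 from Pelesta: +65.3%. Applied ad valorem rate: 18.5% + 65.3% = 83.8%.
Duty = $396,234.36 × 83.8% = $332,044.39.
Total = $64,203.78 + $109,392.78 + $35,514.81 + $332,044.39 = $541,155.76.

$541,155.76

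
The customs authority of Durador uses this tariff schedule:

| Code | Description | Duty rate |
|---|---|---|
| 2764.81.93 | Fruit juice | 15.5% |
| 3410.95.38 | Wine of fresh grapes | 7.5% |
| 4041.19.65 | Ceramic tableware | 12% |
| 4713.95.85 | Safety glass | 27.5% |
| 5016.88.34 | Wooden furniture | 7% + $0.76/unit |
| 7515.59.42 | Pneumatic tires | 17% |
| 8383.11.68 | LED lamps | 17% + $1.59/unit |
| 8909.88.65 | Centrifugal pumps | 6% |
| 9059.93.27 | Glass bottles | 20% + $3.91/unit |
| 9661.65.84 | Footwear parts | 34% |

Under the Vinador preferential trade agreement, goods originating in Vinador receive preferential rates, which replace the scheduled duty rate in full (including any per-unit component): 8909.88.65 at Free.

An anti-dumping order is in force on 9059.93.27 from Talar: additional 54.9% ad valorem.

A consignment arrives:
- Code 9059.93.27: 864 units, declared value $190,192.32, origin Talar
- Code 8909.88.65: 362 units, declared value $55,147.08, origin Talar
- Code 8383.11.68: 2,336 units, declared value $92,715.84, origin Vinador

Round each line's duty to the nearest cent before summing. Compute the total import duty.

Line 1 (9059.93.27, Talar, 864 units, $190,192.32):
Base rate for 9059.93.27 is 20% + $3.91/unit.
Additional duty on 9059.93.27 from Talar: +54.9%. Applied ad valorem rate: 20% + 54.9% = 74.9%.
Duty = $190,192.32 × 74.9% + 864 × $3.91 = $145,832.29.
Line 2 (8909.88.65, Talar, 362 units, $55,147.08):
Base rate for 8909.88.65 is 6%.
8909.88.65 has an FTA preferential rate, but origin Talar is not Vinador; base rate stands.
Duty = $55,147.08 × 6% = $3,308.82.
Line 3 (8383.11.68, Vinador, 2,336 units, $92,715.84):
Base rate for 8383.11.68 is 17% + $1.59/unit.
Origin Vinador is the FTA partner but 8383.11.68 is not on the preference list; base rate stands.
Duty = $92,715.84 × 17% + 2,336 × $1.59 = $19,475.93.
Total = $145,832.29 + $3,308.82 + $19,475.93 = $168,617.04.

$168,617.04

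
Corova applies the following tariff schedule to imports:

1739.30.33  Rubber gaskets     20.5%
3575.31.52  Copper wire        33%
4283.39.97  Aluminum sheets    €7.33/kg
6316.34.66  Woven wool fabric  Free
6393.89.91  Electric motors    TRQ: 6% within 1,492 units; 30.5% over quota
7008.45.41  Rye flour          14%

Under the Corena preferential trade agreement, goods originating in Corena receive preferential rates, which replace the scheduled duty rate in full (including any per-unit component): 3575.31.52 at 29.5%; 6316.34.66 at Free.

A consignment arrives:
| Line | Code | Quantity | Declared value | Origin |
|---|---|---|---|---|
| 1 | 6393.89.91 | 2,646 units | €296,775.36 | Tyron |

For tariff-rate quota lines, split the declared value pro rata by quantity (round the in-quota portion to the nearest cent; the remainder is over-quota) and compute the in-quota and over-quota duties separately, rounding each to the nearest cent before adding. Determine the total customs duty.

€49,517.52

Line 1 (6393.89.91, Tyron, 2,646 units, €296,775.36):
Code 6393.89.91 is under a tariff-rate quota (threshold 1,492 units). In-quota: 1,492 units at 6%; over-quota: 1,154 units at 30.5%.
Pro-rata value split: in-quota = €296,775.36 × 1,492/2,646 = €167,342.72; over-quota = €296,775.36 − €167,342.72 = €129,432.64.
In-quota duty = €167,342.72 × 6% = €10,040.56. Over-quota duty = €129,432.64 × 30.5% = €39,476.96.
Line duty = €10,040.56 + €39,476.96 = €49,517.52.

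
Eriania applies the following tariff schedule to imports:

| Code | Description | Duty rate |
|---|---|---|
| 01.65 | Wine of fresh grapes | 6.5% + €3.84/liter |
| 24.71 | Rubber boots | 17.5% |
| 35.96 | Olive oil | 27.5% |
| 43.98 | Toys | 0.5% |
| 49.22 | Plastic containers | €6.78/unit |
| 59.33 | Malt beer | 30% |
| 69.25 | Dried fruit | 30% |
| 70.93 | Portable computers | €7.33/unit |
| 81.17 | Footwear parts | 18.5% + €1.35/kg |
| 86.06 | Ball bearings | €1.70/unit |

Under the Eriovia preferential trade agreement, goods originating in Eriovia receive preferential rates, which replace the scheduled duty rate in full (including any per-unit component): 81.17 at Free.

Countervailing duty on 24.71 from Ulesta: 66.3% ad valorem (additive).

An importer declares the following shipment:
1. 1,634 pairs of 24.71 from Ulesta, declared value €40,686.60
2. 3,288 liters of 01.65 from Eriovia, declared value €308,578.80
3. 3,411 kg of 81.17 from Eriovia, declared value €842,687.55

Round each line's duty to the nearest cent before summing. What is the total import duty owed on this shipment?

€66,778.91

Line 1 (24.71, Ulesta, 1,634 pairs, €40,686.60):
Base rate for 24.71 is 17.5%.
Additional duty on 24.71 from Ulesta: +66.3%. Applied ad valorem rate: 17.5% + 66.3% = 83.8%.
Duty = €40,686.60 × 83.8% = €34,095.37.
Line 2 (01.65, Eriovia, 3,288 liters, €308,578.80):
Base rate for 01.65 is 6.5% + €3.84/liter.
Origin Eriovia is the FTA partner but 01.65 is not on the preference list; base rate stands.
Duty = €308,578.80 × 6.5% + 3,288 × €3.84 = €32,683.54.
Line 3 (81.17, Eriovia, 3,411 kg, €842,687.55):
Base rate for 81.17 is 18.5% + €1.35/kg.
Origin Eriovia qualifies under the Eriania–Eriovia agreement and 81.17 is covered: preferential rate Free applies instead.
Duty = €842,687.55 × 0% = €0.00.
Total = €34,095.37 + €32,683.54 + €0.00 = €66,778.91.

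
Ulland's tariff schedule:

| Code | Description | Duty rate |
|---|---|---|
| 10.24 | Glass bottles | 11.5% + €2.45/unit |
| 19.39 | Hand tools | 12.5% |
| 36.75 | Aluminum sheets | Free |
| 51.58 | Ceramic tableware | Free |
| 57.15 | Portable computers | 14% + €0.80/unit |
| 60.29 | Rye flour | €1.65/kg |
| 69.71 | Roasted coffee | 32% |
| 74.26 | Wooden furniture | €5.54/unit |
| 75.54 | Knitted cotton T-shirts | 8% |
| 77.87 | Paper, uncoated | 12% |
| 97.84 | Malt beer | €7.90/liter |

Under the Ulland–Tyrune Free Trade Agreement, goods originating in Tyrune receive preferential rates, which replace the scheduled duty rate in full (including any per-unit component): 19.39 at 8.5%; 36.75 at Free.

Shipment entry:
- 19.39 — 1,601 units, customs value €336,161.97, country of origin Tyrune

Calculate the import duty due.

Line 1 (19.39, Tyrune, 1,601 units, €336,161.97):
Base rate for 19.39 is 12.5%.
Origin Tyrune qualifies under the Ulland–Tyrune agreement and 19.39 is covered: preferential rate 8.5% applies instead.
Duty = €336,161.97 × 8.5% = €28,573.77.

€28,573.77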